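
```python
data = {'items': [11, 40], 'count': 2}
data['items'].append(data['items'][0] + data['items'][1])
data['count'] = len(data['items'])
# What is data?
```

After line 1: data = {'items': [11, 40], 'count': 2}
After line 2 (append 11 + 40 = 51): data = {'items': [11, 40, 51], 'count': 2}
After line 3 (count = len(items) = 3): data = {'items': [11, 40, 51], 'count': 3}

{'items': [11, 40, 51], 'count': 3}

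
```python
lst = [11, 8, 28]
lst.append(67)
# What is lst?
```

[11, 8, 28, 67]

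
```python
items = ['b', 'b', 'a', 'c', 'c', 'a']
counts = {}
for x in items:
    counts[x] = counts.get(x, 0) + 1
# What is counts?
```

Initial: counts = {}, items = ['b', 'b', 'a', 'c', 'c', 'a']
See 'b': counts = {'b': 1}
See 'b': counts = {'b': 2}
See 'a': counts = {'b': 2, 'a': 1}
See 'c': counts = {'b': 2, 'a': 1, 'c': 1}
See 'c': counts = {'b': 2, 'a': 1, 'c': 2}
See 'a': counts = {'b': 2, 'a': 2, 'c': 2}

{'b': 2, 'a': 2, 'c': 2}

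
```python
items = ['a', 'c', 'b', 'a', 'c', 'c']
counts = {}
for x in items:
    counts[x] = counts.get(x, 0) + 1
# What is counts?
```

Initial: counts = {}, items = ['a', 'c', 'b', 'a', 'c', 'c']
See 'a': counts = {'a': 1}
See 'c': counts = {'a': 1, 'c': 1}
See 'b': counts = {'a': 1, 'c': 1, 'b': 1}
See 'a': counts = {'a': 2, 'c': 1, 'b': 1}
See 'c': counts = {'a': 2, 'c': 2, 'b': 1}
See 'c': counts = {'a': 2, 'c': 3, 'b': 1}

{'a': 2, 'c': 3, 'b': 1}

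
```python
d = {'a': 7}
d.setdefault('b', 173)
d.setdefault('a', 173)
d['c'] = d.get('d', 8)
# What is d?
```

After line 1: d = {'a': 7}
After line 2 (setdefault adds 'b'=173): d = {'a': 7, 'b': 173}
After line 3 (setdefault 'a' no-op, already exists): d = {'a': 7, 'b': 173}
After line 4 (get('d', 8) returns default since 'd' not in d): d = {'a': 7, 'b': 173, 'c': 8}

{'a': 7, 'b': 173, 'c': 8}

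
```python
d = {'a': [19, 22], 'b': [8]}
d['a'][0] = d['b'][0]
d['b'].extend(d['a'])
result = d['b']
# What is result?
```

After line 1: d = {'a': [19, 22], 'b': [8]}
After line 2 (a[0] = b[0] = 8): d = {'a': [8, 22], 'b': [8]}
After line 3 (b.extend(a) appends [8, 22]): d = {'a': [8, 22], 'b': [8, 8, 22]}
After line 4: result = d['b'] = [8, 8, 22]

[8, 8, 22]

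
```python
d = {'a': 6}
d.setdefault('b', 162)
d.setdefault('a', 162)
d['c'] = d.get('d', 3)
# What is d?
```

After line 1: d = {'a': 6}
After line 2 (setdefault adds 'b'=162): d = {'a': 6, 'b': 162}
After line 3 (setdefault 'a' no-op, already exists): d = {'a': 6, 'b': 162}
After line 4 (get('d', 3) returns default since 'd' not in d): d = {'a': 6, 'b': 162, 'c': 3}

{'a': 6, 'b': 162, 'c': 3}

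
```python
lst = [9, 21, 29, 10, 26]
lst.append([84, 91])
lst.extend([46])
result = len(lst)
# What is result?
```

After line 1: lst = [9, 21, 29, 10, 26]
After line 2 (append adds [84, 91] as single element): lst = [9, 21, 29, 10, 26, [84, 91]]
After line 3 (extend unpacks [46], adds 46): lst = [9, 21, 29, 10, 26, [84, 91], 46]
After line 4: result = len(lst) = 7

7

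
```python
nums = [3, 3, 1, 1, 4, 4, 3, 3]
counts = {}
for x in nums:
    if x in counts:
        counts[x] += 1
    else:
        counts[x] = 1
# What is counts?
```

Initial: counts = {}, nums = [3, 3, 1, 1, 4, 4, 3, 3]
See 3: counts = {3: 1}
See 3: counts = {3: 2}
See 1: counts = {3: 2, 1: 1}
See 1: counts = {3: 2, 1: 2}
See 4: counts = {3: 2, 1: 2, 4: 1}
See 4: counts = {3: 2, 1: 2, 4: 2}
See 3: counts = {3: 3, 1: 2, 4: 2}
See 3: counts = {3: 4, 1: 2, 4: 2}

{3: 4, 1: 2, 4: 2}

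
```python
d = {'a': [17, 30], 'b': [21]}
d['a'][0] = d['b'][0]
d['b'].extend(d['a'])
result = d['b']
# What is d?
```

After line 1: d = {'a': [17, 30], 'b': [21]}
After line 2 (a[0] = b[0] = 21): d = {'a': [21, 30], 'b': [21]}
After line 3 (b.extend(a) appends [21, 30]): d = {'a': [21, 30], 'b': [21, 21, 30]}
After line 4: result = d['b'] = [21, 21, 30]

{'a': [21, 30], 'b': [21, 21, 30]}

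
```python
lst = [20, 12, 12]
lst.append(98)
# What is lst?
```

[20, 12, 12, 98]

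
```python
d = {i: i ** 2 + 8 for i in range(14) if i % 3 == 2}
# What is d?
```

{2: 12, 5: 33, 8: 72, 11: 129}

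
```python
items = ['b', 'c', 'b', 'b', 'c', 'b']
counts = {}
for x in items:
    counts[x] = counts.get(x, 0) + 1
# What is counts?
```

Initial: counts = {}, items = ['b', 'c', 'b', 'b', 'c', 'b']
See 'b': counts = {'b': 1}
See 'c': counts = {'b': 1, 'c': 1}
See 'b': counts = {'b': 2, 'c': 1}
See 'b': counts = {'b': 3, 'c': 1}
See 'c': counts = {'b': 3, 'c': 2}
See 'b': counts = {'b': 4, 'c': 2}

{'b': 4, 'c': 2}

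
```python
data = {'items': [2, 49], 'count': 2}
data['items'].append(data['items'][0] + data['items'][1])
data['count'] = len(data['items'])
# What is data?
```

After line 1: data = {'items': [2, 49], 'count': 2}
After line 2 (append 2 + 49 = 51): data = {'items': [2, 49, 51], 'count': 2}
After line 3 (count = len(items) = 3): data = {'items': [2, 49, 51], 'count': 3}

{'items': [2, 49, 51], 'count': 3}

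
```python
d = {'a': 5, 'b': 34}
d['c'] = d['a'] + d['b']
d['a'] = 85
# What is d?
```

After line 1: d = {'a': 5, 'b': 34}
After line 2 (d['c'] = 5 + 34): d = {'a': 5, 'b': 34, 'c': 39}
After line 3: d = {'a': 85, 'b': 34, 'c': 39}

{'a': 85, 'b': 34, 'c': 39}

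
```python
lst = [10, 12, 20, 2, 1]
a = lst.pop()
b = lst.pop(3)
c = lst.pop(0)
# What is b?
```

After line 1: lst = [10, 12, 20, 2, 1]
After line 2 (pop() -> a = 1): lst = [10, 12, 20, 2]
After line 3 (pop(3) -> b = 2): lst = [10, 12, 20]
After line 4 (pop(0) -> c = 10): lst = [12, 20]

2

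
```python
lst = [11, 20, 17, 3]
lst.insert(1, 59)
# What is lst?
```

[11, 59, 20, 17, 3]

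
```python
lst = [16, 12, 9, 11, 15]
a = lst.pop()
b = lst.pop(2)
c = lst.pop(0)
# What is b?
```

After line 1: lst = [16, 12, 9, 11, 15]
After line 2 (pop() -> a = 15): lst = [16, 12, 9, 11]
After line 3 (pop(2) -> b = 9): lst = [16, 12, 11]
After line 4 (pop(0) -> c = 16): lst = [12, 11]

9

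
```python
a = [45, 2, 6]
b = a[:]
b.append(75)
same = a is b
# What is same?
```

After line 1: a = [45, 2, 6]
After line 2 (b = a[:] is a shallow copy, new object): a = [45, 2, 6], b = [45, 2, 6]
After line 3 (append only mutates b): a = [45, 2, 6], b = [45, 2, 6, 75]
After line 4 (same = a is b; different objects -> False): same = False

False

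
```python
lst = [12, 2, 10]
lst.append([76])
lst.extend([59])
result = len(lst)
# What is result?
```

After line 1: lst = [12, 2, 10]
After line 2 (append adds [76] as single element): lst = [12, 2, 10, [76]]
After line 3 (extend unpacks [59], adds 59): lst = [12, 2, 10, [76], 59]
After line 4: result = len(lst) = 5

5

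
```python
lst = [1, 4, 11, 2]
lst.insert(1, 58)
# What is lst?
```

[1, 58, 4, 11, 2]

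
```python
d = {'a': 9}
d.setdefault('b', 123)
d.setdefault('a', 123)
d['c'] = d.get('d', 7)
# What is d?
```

After line 1: d = {'a': 9}
After line 2 (setdefault adds 'b'=123): d = {'a': 9, 'b': 123}
After line 3 (setdefault 'a' no-op, already exists): d = {'a': 9, 'b': 123}
After line 4 (get('d', 7) returns default since 'd' not in d): d = {'a': 9, 'b': 123, 'c': 7}

{'a': 9, 'b': 123, 'c': 7}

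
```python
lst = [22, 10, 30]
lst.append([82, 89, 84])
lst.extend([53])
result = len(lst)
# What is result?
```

After line 1: lst = [22, 10, 30]
After line 2 (append adds [82, 89, 84] as single element): lst = [22, 10, 30, [82, 89, 84]]
After line 3 (extend unpacks [53], adds 53): lst = [22, 10, 30, [82, 89, 84], 53]
After line 4: result = len(lst) = 5

5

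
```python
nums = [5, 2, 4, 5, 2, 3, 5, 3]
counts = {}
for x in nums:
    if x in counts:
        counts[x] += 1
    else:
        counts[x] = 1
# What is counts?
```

Initial: counts = {}, nums = [5, 2, 4, 5, 2, 3, 5, 3]
See 5: counts = {5: 1}
See 2: counts = {5: 1, 2: 1}
See 4: counts = {5: 1, 2: 1, 4: 1}
See 5: counts = {5: 2, 2: 1, 4: 1}
See 2: counts = {5: 2, 2: 2, 4: 1}
See 3: counts = {5: 2, 2: 2, 4: 1, 3: 1}
See 5: counts = {5: 3, 2: 2, 4: 1, 3: 1}
See 3: counts = {5: 3, 2: 2, 4: 1, 3: 2}

{5: 3, 2: 2, 4: 1, 3: 2}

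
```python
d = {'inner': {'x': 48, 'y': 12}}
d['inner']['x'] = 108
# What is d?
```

After line 1: d = {'inner': {'x': 48, 'y': 12}}
After line 2 (inner x overwritten): d = {'inner': {'x': 108, 'y': 12}}

{'inner': {'x': 108, 'y': 12}}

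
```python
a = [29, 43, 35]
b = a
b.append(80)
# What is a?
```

After line 1: a = [29, 43, 35]
After line 2 (b = a is an alias, same object): a = [29, 43, 35], b = [29, 43, 35]
After line 3 (b.append mutates the shared list): a = [29, 43, 35, 80], b = [29, 43, 35, 80]

[29, 43, 35, 80]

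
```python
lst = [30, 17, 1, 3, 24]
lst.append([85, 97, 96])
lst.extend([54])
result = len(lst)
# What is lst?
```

After line 1: lst = [30, 17, 1, 3, 24]
After line 2 (append adds [85, 97, 96] as single element): lst = [30, 17, 1, 3, 24, [85, 97, 96]]
After line 3 (extend unpacks [54], adds 54): lst = [30, 17, 1, 3, 24, [85, 97, 96], 54]
After line 4: result = len(lst) = 7

[30, 17, 1, 3, 24, [85, 97, 96], 54]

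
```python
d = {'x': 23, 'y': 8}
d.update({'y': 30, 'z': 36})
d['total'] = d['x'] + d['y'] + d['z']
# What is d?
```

After line 1: d = {'x': 23, 'y': 8}
After line 2 (y overwritten, z added): d = {'x': 23, 'y': 30, 'z': 36}
After line 3 (total = 23 + 30 + 36 = 89): d = {'x': 23, 'y': 30, 'z': 36, 'total': 89}

{'x': 23, 'y': 30, 'z': 36, 'total': 89}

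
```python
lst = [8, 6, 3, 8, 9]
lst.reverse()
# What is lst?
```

[9, 8, 3, 6, 8]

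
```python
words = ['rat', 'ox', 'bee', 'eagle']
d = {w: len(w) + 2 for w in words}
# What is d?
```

{'rat': 5, 'ox': 4, 'bee': 5, 'eagle': 7}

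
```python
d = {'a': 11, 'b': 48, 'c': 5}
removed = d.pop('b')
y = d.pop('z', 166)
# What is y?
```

After line 1: d = {'a': 11, 'b': 48, 'c': 5}
After line 2 (pop 'b' returns 48): d = {'a': 11, 'c': 5}, removed = 48
After line 3 (pop 'z' missing, returns default 166): d = {'a': 11, 'c': 5}, y = 166

166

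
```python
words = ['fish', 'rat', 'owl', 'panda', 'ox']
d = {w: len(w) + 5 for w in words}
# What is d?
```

{'fish': 9, 'rat': 8, 'owl': 8, 'panda': 10, 'ox': 7}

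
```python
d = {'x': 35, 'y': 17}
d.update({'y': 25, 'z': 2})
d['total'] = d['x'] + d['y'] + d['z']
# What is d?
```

After line 1: d = {'x': 35, 'y': 17}
After line 2 (y overwritten, z added): d = {'x': 35, 'y': 25, 'z': 2}
After line 3 (total = 35 + 25 + 2 = 62): d = {'x': 35, 'y': 25, 'z': 2, 'total': 62}

{'x': 35, 'y': 25, 'z': 2, 'total': 62}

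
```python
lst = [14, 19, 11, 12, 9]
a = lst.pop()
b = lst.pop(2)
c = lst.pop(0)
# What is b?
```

After line 1: lst = [14, 19, 11, 12, 9]
After line 2 (pop() -> a = 9): lst = [14, 19, 11, 12]
After line 3 (pop(2) -> b = 11): lst = [14, 19, 12]
After line 4 (pop(0) -> c = 14): lst = [19, 12]

11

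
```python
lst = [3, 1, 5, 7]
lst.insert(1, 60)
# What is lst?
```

[3, 60, 1, 5, 7]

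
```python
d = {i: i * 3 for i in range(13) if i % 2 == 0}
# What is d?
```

{0: 0, 2: 6, 4: 12, 6: 18, 8: 24, 10: 30, 12: 36}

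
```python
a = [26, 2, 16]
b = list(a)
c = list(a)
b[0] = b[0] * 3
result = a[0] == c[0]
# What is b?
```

After line 1: a = [26, 2, 16]
After line 2 (b = list(a), copy): a = [26, 2, 16], b = [26, 2, 16]
After line 3 (c = list(a) is a copy, new object): c = [26, 2, 16]
After line 4 (b[0] = 26 * 3 = 78; only b mutates (copy)): a = [26, 2, 16], b = [78, 2, 16], c = [26, 2, 16]
After line 5 (a[0] = 26, c[0] = 26; result = True)

[78, 2, 16]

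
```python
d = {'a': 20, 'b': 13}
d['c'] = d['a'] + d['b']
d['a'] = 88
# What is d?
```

After line 1: d = {'a': 20, 'b': 13}
After line 2 (d['c'] = 20 + 13): d = {'a': 20, 'b': 13, 'c': 33}
After line 3: d = {'a': 88, 'b': 13, 'c': 33}

{'a': 88, 'b': 13, 'c': 33}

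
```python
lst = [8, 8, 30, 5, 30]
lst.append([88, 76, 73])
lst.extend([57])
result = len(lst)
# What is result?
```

After line 1: lst = [8, 8, 30, 5, 30]
After line 2 (append adds [88, 76, 73] as single element): lst = [8, 8, 30, 5, 30, [88, 76, 73]]
After line 3 (extend unpacks [57], adds 57): lst = [8, 8, 30, 5, 30, [88, 76, 73], 57]
After line 4: result = len(lst) = 7

7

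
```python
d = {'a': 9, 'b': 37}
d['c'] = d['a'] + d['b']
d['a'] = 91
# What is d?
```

After line 1: d = {'a': 9, 'b': 37}
After line 2 (d['c'] = 9 + 37): d = {'a': 9, 'b': 37, 'c': 46}
After line 3: d = {'a': 91, 'b': 37, 'c': 46}

{'a': 91, 'b': 37, 'c': 46}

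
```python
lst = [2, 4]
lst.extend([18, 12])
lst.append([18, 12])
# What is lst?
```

After line 1: lst = [2, 4]
After line 2 (extend unpacks [18, 12]): lst = [2, 4, 18, 12]
After line 3 (append adds [18, 12] as single element): lst = [2, 4, 18, 12, [18, 12]]

[2, 4, 18, 12, [18, 12]]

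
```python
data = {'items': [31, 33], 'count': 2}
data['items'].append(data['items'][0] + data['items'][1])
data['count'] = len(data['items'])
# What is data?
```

After line 1: data = {'items': [31, 33], 'count': 2}
After line 2 (append 31 + 33 = 64): data = {'items': [31, 33, 64], 'count': 2}
After line 3 (count = len(items) = 3): data = {'items': [31, 33, 64], 'count': 3}

{'items': [31, 33, 64], 'count': 3}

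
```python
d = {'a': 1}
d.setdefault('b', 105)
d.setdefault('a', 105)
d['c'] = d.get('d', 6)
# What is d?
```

After line 1: d = {'a': 1}
After line 2 (setdefault adds 'b'=105): d = {'a': 1, 'b': 105}
After line 3 (setdefault 'a' no-op, already exists): d = {'a': 1, 'b': 105}
After line 4 (get('d', 6) returns default since 'd' not in d): d = {'a': 1, 'b': 105, 'c': 6}

{'a': 1, 'b': 105, 'c': 6}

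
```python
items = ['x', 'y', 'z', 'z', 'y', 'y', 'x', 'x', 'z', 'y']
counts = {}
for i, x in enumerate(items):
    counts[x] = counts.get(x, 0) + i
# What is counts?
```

Initial: counts = {}, items = ['x', 'y', 'z', 'z', 'y', 'y', 'x', 'x', 'z', 'y']
i=0, x='x': counts = {'x': 0}
i=1, x='y': counts = {'x': 0, 'y': 1}
i=2, x='z': counts = {'x': 0, 'y': 1, 'z': 2}
i=3, x='z': counts = {'x': 0, 'y': 1, 'z': 5}
i=4, x='y': counts = {'x': 0, 'y': 5, 'z': 5}
i=5, x='y': counts = {'x': 0, 'y': 10, 'z': 5}
i=6, x='x': counts = {'x': 6, 'y': 10, 'z': 5}
i=7, x='x': counts = {'x': 13, 'y': 10, 'z': 5}
i=8, x='z': counts = {'x': 13, 'y': 10, 'z': 13}
i=9, x='y': counts = {'x': 13, 'y': 19, 'z': 13}

{'x': 13, 'y': 19, 'z': 13}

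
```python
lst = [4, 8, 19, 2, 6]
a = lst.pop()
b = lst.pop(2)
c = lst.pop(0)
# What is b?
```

After line 1: lst = [4, 8, 19, 2, 6]
After line 2 (pop() -> a = 6): lst = [4, 8, 19, 2]
After line 3 (pop(2) -> b = 19): lst = [4, 8, 2]
After line 4 (pop(0) -> c = 4): lst = [8, 2]

19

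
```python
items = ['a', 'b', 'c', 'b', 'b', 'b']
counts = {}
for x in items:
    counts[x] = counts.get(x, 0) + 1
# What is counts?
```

Initial: counts = {}, items = ['a', 'b', 'c', 'b', 'b', 'b']
See 'a': counts = {'a': 1}
See 'b': counts = {'a': 1, 'b': 1}
See 'c': counts = {'a': 1, 'b': 1, 'c': 1}
See 'b': counts = {'a': 1, 'b': 2, 'c': 1}
See 'b': counts = {'a': 1, 'b': 3, 'c': 1}
See 'b': counts = {'a': 1, 'b': 4, 'c': 1}

{'a': 1, 'b': 4, 'c': 1}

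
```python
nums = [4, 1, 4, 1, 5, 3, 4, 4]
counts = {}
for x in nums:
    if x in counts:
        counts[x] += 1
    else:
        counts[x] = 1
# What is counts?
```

Initial: counts = {}, nums = [4, 1, 4, 1, 5, 3, 4, 4]
See 4: counts = {4: 1}
See 1: counts = {4: 1, 1: 1}
See 4: counts = {4: 2, 1: 1}
See 1: counts = {4: 2, 1: 2}
See 5: counts = {4: 2, 1: 2, 5: 1}
See 3: counts = {4: 2, 1: 2, 5: 1, 3: 1}
See 4: counts = {4: 3, 1: 2, 5: 1, 3: 1}
See 4: counts = {4: 4, 1: 2, 5: 1, 3: 1}

{4: 4, 1: 2, 5: 1, 3: 1}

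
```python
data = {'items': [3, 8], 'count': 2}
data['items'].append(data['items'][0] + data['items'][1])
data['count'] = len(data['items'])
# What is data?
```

After line 1: data = {'items': [3, 8], 'count': 2}
After line 2 (append 3 + 8 = 11): data = {'items': [3, 8, 11], 'count': 2}
After line 3 (count = len(items) = 3): data = {'items': [3, 8, 11], 'count': 3}

{'items': [3, 8, 11], 'count': 3}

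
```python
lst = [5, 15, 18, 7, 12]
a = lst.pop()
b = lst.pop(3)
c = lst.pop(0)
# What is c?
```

After line 1: lst = [5, 15, 18, 7, 12]
After line 2 (pop() -> a = 12): lst = [5, 15, 18, 7]
After line 3 (pop(3) -> b = 7): lst = [5, 15, 18]
After line 4 (pop(0) -> c = 5): lst = [15, 18]

5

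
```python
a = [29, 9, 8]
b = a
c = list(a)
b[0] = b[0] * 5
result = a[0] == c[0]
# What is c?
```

After line 1: a = [29, 9, 8]
After line 2 (b = a, alias): a = [29, 9, 8], b = [29, 9, 8]
After line 3 (c = list(a) is a copy, new object): c = [29, 9, 8]
After line 4 (b[0] = 29 * 5 = 145; mutates shared a/b): a = b = [145, 9, 8], c = [29, 9, 8]
After line 5 (a[0] = 145, c[0] = 29; result = False)

[29, 9, 8]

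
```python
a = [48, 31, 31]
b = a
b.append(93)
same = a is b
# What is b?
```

After line 1: a = [48, 31, 31]
After line 2 (b = a is an alias, same object): a = [48, 31, 31], b = [48, 31, 31]
After line 3 (b.append mutates the shared list): a = [48, 31, 31, 93], b = [48, 31, 31, 93]
After line 4 (same = a is b; same object -> True): same = True

[48, 31, 31, 93]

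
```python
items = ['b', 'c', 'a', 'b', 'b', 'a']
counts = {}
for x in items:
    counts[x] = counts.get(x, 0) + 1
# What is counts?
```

Initial: counts = {}, items = ['b', 'c', 'a', 'b', 'b', 'a']
See 'b': counts = {'b': 1}
See 'c': counts = {'b': 1, 'c': 1}
See 'a': counts = {'b': 1, 'c': 1, 'a': 1}
See 'b': counts = {'b': 2, 'c': 1, 'a': 1}
See 'b': counts = {'b': 3, 'c': 1, 'a': 1}
See 'a': counts = {'b': 3, 'c': 1, 'a': 2}

{'b': 3, 'c': 1, 'a': 2}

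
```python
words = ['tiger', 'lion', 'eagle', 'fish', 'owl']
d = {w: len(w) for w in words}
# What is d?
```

{'tiger': 5, 'lion': 4, 'eagle': 5, 'fish': 4, 'owl': 3}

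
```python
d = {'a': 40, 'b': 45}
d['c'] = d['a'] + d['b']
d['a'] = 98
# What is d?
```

After line 1: d = {'a': 40, 'b': 45}
After line 2 (d['c'] = 40 + 45): d = {'a': 40, 'b': 45, 'c': 85}
After line 3: d = {'a': 98, 'b': 45, 'c': 85}

{'a': 98, 'b': 45, 'c': 85}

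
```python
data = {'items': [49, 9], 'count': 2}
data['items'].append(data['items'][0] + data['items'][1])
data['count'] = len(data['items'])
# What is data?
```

After line 1: data = {'items': [49, 9], 'count': 2}
After line 2 (append 49 + 9 = 58): data = {'items': [49, 9, 58], 'count': 2}
After line 3 (count = len(items) = 3): data = {'items': [49, 9, 58], 'count': 3}

{'items': [49, 9, 58], 'count': 3}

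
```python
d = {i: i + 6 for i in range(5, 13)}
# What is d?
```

{5: 11, 6: 12, 7: 13, 8: 14, 9: 15, 10: 16, 11: 17, 12: 18}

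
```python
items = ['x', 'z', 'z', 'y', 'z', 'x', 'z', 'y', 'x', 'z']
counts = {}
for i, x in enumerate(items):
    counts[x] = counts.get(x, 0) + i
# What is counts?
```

Initial: counts = {}, items = ['x', 'z', 'z', 'y', 'z', 'x', 'z', 'y', 'x', 'z']
i=0, x='x': counts = {'x': 0}
i=1, x='z': counts = {'x': 0, 'z': 1}
i=2, x='z': counts = {'x': 0, 'z': 3}
i=3, x='y': counts = {'x': 0, 'z': 3, 'y': 3}
i=4, x='z': counts = {'x': 0, 'z': 7, 'y': 3}
i=5, x='x': counts = {'x': 5, 'z': 7, 'y': 3}
i=6, x='z': counts = {'x': 5, 'z': 13, 'y': 3}
i=7, x='y': counts = {'x': 5, 'z': 13, 'y': 10}
i=8, x='x': counts = {'x': 13, 'z': 13, 'y': 10}
i=9, x='z': counts = {'x': 13, 'z': 22, 'y': 10}

{'x': 13, 'z': 22, 'y': 10}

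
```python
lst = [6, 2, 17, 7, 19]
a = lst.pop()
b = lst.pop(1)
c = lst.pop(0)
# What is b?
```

After line 1: lst = [6, 2, 17, 7, 19]
After line 2 (pop() -> a = 19): lst = [6, 2, 17, 7]
After line 3 (pop(1) -> b = 2): lst = [6, 17, 7]
After line 4 (pop(0) -> c = 6): lst = [17, 7]

2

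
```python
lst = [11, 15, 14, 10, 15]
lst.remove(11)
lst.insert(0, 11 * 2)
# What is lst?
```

After line 1: lst = [11, 15, 14, 10, 15]
After line 2 (remove first 11): lst = [15, 14, 10, 15]
After line 3 (insert 22 at index 0): lst = [22, 15, 14, 10, 15]

[22, 15, 14, 10, 15]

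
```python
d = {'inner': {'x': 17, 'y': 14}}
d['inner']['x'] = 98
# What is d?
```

After line 1: d = {'inner': {'x': 17, 'y': 14}}
After line 2 (inner x overwritten): d = {'inner': {'x': 98, 'y': 14}}

{'inner': {'x': 98, 'y': 14}}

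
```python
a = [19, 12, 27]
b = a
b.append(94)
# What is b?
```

After line 1: a = [19, 12, 27]
After line 2 (b = a is an alias, same object): a = [19, 12, 27], b = [19, 12, 27]
After line 3 (b.append mutates the shared list): a = [19, 12, 27, 94], b = [19, 12, 27, 94]

[19, 12, 27, 94]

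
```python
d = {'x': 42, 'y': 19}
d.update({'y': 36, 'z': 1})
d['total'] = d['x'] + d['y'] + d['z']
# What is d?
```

After line 1: d = {'x': 42, 'y': 19}
After line 2 (y overwritten, z added): d = {'x': 42, 'y': 36, 'z': 1}
After line 3 (total = 42 + 36 + 1 = 79): d = {'x': 42, 'y': 36, 'z': 1, 'total': 79}

{'x': 42, 'y': 36, 'z': 1, 'total': 79}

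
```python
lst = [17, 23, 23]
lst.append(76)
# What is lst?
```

[17, 23, 23, 76]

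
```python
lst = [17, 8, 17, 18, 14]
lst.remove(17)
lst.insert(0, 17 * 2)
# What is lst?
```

After line 1: lst = [17, 8, 17, 18, 14]
After line 2 (remove first 17): lst = [8, 17, 18, 14]
After line 3 (insert 34 at index 0): lst = [34, 8, 17, 18, 14]

[34, 8, 17, 18, 14]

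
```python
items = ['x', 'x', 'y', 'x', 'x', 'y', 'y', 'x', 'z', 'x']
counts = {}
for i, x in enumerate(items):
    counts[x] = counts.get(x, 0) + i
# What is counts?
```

Initial: counts = {}, items = ['x', 'x', 'y', 'x', 'x', 'y', 'y', 'x', 'z', 'x']
i=0, x='x': counts = {'x': 0}
i=1, x='x': counts = {'x': 1}
i=2, x='y': counts = {'x': 1, 'y': 2}
i=3, x='x': counts = {'x': 4, 'y': 2}
i=4, x='x': counts = {'x': 8, 'y': 2}
i=5, x='y': counts = {'x': 8, 'y': 7}
i=6, x='y': counts = {'x': 8, 'y': 13}
i=7, x='x': counts = {'x': 15, 'y': 13}
i=8, x='z': counts = {'x': 15, 'y': 13, 'z': 8}
i=9, x='x': counts = {'x': 24, 'y': 13, 'z': 8}

{'x': 24, 'y': 13, 'z': 8}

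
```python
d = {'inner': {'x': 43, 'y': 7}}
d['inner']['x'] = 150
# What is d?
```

After line 1: d = {'inner': {'x': 43, 'y': 7}}
After line 2 (inner x overwritten): d = {'inner': {'x': 150, 'y': 7}}

{'inner': {'x': 150, 'y': 7}}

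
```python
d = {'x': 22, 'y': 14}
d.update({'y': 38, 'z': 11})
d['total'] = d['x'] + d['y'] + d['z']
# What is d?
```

After line 1: d = {'x': 22, 'y': 14}
After line 2 (y overwritten, z added): d = {'x': 22, 'y': 38, 'z': 11}
After line 3 (total = 22 + 38 + 11 = 71): d = {'x': 22, 'y': 38, 'z': 11, 'total': 71}

{'x': 22, 'y': 38, 'z': 11, 'total': 71}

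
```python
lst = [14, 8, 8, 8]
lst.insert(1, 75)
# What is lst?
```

[14, 75, 8, 8, 8]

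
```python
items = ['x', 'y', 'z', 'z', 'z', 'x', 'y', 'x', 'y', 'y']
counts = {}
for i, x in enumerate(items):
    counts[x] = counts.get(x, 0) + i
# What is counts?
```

Initial: counts = {}, items = ['x', 'y', 'z', 'z', 'z', 'x', 'y', 'x', 'y', 'y']
i=0, x='x': counts = {'x': 0}
i=1, x='y': counts = {'x': 0, 'y': 1}
i=2, x='z': counts = {'x': 0, 'y': 1, 'z': 2}
i=3, x='z': counts = {'x': 0, 'y': 1, 'z': 5}
i=4, x='z': counts = {'x': 0, 'y': 1, 'z': 9}
i=5, x='x': counts = {'x': 5, 'y': 1, 'z': 9}
i=6, x='y': counts = {'x': 5, 'y': 7, 'z': 9}
i=7, x='x': counts = {'x': 12, 'y': 7, 'z': 9}
i=8, x='y': counts = {'x': 12, 'y': 15, 'z': 9}
i=9, x='y': counts = {'x': 12, 'y': 24, 'z': 9}

{'x': 12, 'y': 24, 'z': 9}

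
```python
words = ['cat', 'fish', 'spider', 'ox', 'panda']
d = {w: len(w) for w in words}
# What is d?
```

{'cat': 3, 'fish': 4, 'spider': 6, 'ox': 2, 'panda': 5}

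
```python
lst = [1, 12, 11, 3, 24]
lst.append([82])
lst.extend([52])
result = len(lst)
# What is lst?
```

After line 1: lst = [1, 12, 11, 3, 24]
After line 2 (append adds [82] as single element): lst = [1, 12, 11, 3, 24, [82]]
After line 3 (extend unpacks [52], adds 52): lst = [1, 12, 11, 3, 24, [82], 52]
After line 4: result = len(lst) = 7

[1, 12, 11, 3, 24, [82], 52]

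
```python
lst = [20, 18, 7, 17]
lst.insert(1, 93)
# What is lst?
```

[20, 93, 18, 7, 17]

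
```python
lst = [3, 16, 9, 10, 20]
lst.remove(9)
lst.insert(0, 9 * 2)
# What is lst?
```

After line 1: lst = [3, 16, 9, 10, 20]
After line 2 (remove first 9): lst = [3, 16, 10, 20]
After line 3 (insert 18 at index 0): lst = [18, 3, 16, 10, 20]

[18, 3, 16, 10, 20]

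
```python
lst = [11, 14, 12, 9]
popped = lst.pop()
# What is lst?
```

[11, 14, 12]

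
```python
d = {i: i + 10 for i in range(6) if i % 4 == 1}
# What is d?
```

{1: 11, 5: 15}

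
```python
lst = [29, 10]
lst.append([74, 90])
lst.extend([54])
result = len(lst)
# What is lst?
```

After line 1: lst = [29, 10]
After line 2 (append adds [74, 90] as single element): lst = [29, 10, [74, 90]]
After line 3 (extend unpacks [54], adds 54): lst = [29, 10, [74, 90], 54]
After line 4: result = len(lst) = 4

[29, 10, [74, 90], 54]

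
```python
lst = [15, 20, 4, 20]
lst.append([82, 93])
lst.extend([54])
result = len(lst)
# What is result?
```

After line 1: lst = [15, 20, 4, 20]
After line 2 (append adds [82, 93] as single element): lst = [15, 20, 4, 20, [82, 93]]
After line 3 (extend unpacks [54], adds 54): lst = [15, 20, 4, 20, [82, 93], 54]
After line 4: result = len(lst) = 6

6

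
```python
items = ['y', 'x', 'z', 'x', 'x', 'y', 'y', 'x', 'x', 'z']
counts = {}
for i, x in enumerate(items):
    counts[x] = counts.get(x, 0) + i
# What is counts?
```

Initial: counts = {}, items = ['y', 'x', 'z', 'x', 'x', 'y', 'y', 'x', 'x', 'z']
i=0, x='y': counts = {'y': 0}
i=1, x='x': counts = {'y': 0, 'x': 1}
i=2, x='z': counts = {'y': 0, 'x': 1, 'z': 2}
i=3, x='x': counts = {'y': 0, 'x': 4, 'z': 2}
i=4, x='x': counts = {'y': 0, 'x': 8, 'z': 2}
i=5, x='y': counts = {'y': 5, 'x': 8, 'z': 2}
i=6, x='y': counts = {'y': 11, 'x': 8, 'z': 2}
i=7, x='x': counts = {'y': 11, 'x': 15, 'z': 2}
i=8, x='x': counts = {'y': 11, 'x': 23, 'z': 2}
i=9, x='z': counts = {'y': 11, 'x': 23, 'z': 11}

{'y': 11, 'x': 23, 'z': 11}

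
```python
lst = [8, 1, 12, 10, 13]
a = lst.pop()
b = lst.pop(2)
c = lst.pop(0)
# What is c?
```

After line 1: lst = [8, 1, 12, 10, 13]
After line 2 (pop() -> a = 13): lst = [8, 1, 12, 10]
After line 3 (pop(2) -> b = 12): lst = [8, 1, 10]
After line 4 (pop(0) -> c = 8): lst = [1, 10]

8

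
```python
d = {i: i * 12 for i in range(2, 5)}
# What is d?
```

{2: 24, 3: 36, 4: 48}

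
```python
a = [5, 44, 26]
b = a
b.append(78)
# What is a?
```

After line 1: a = [5, 44, 26]
After line 2 (b = a is an alias, same object): a = [5, 44, 26], b = [5, 44, 26]
After line 3 (b.append mutates the shared list): a = [5, 44, 26, 78], b = [5, 44, 26, 78]

[5, 44, 26, 78]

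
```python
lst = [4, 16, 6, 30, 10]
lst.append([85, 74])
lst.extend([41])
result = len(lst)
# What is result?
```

After line 1: lst = [4, 16, 6, 30, 10]
After line 2 (append adds [85, 74] as single element): lst = [4, 16, 6, 30, 10, [85, 74]]
After line 3 (extend unpacks [41], adds 41): lst = [4, 16, 6, 30, 10, [85, 74], 41]
After line 4: result = len(lst) = 7

7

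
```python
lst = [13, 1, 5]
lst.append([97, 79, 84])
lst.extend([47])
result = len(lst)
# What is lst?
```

After line 1: lst = [13, 1, 5]
After line 2 (append adds [97, 79, 84] as single element): lst = [13, 1, 5, [97, 79, 84]]
After line 3 (extend unpacks [47], adds 47): lst = [13, 1, 5, [97, 79, 84], 47]
After line 4: result = len(lst) = 5

[13, 1, 5, [97, 79, 84], 47]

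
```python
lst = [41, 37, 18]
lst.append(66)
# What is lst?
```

[41, 37, 18, 66]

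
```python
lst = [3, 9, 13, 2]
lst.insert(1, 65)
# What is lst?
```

[3, 65, 9, 13, 2]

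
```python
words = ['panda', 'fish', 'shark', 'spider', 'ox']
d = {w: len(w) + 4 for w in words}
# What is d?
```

{'panda': 9, 'fish': 8, 'shark': 9, 'spider': 10, 'ox': 6}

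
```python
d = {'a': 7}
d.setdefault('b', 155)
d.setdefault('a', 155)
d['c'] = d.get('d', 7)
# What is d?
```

After line 1: d = {'a': 7}
After line 2 (setdefault adds 'b'=155): d = {'a': 7, 'b': 155}
After line 3 (setdefault 'a' no-op, already exists): d = {'a': 7, 'b': 155}
After line 4 (get('d', 7) returns default since 'd' not in d): d = {'a': 7, 'b': 155, 'c': 7}

{'a': 7, 'b': 155, 'c': 7}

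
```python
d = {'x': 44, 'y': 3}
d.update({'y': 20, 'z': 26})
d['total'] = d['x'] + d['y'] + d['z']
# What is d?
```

After line 1: d = {'x': 44, 'y': 3}
After line 2 (y overwritten, z added): d = {'x': 44, 'y': 20, 'z': 26}
After line 3 (total = 44 + 20 + 26 = 90): d = {'x': 44, 'y': 20, 'z': 26, 'total': 90}

{'x': 44, 'y': 20, 'z': 26, 'total': 90}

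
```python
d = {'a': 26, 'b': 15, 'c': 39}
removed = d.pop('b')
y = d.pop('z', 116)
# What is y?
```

After line 1: d = {'a': 26, 'b': 15, 'c': 39}
After line 2 (pop 'b' returns 15): d = {'a': 26, 'c': 39}, removed = 15
After line 3 (pop 'z' missing, returns default 116): d = {'a': 26, 'c': 39}, y = 116

116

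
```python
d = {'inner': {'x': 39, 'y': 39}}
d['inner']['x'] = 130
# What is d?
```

After line 1: d = {'inner': {'x': 39, 'y': 39}}
After line 2 (inner x overwritten): d = {'inner': {'x': 130, 'y': 39}}

{'inner': {'x': 130, 'y': 39}}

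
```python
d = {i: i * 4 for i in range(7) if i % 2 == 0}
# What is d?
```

{0: 0, 2: 8, 4: 16, 6: 24}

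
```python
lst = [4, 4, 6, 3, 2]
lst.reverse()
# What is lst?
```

[2, 3, 6, 4, 4]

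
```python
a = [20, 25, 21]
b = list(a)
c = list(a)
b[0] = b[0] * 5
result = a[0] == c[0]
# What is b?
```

After line 1: a = [20, 25, 21]
After line 2 (b = list(a), copy): a = [20, 25, 21], b = [20, 25, 21]
After line 3 (c = list(a) is a copy, new object): c = [20, 25, 21]
After line 4 (b[0] = 20 * 5 = 100; only b mutates (copy)): a = [20, 25, 21], b = [100, 25, 21], c = [20, 25, 21]
After line 5 (a[0] = 20, c[0] = 20; result = True)

[100, 25, 21]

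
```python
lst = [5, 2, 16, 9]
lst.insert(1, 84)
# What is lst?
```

[5, 84, 2, 16, 9]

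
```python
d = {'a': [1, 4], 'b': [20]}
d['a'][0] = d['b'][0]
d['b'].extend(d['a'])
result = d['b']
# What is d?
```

After line 1: d = {'a': [1, 4], 'b': [20]}
After line 2 (a[0] = b[0] = 20): d = {'a': [20, 4], 'b': [20]}
After line 3 (b.extend(a) appends [20, 4]): d = {'a': [20, 4], 'b': [20, 20, 4]}
After line 4: result = d['b'] = [20, 20, 4]

{'a': [20, 4], 'b': [20, 20, 4]}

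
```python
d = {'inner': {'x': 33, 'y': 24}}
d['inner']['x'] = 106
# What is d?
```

After line 1: d = {'inner': {'x': 33, 'y': 24}}
After line 2 (inner x overwritten): d = {'inner': {'x': 106, 'y': 24}}

{'inner': {'x': 106, 'y': 24}}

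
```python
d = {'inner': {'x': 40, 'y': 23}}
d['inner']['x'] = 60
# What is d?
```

After line 1: d = {'inner': {'x': 40, 'y': 23}}
After line 2 (inner x overwritten): d = {'inner': {'x': 60, 'y': 23}}

{'inner': {'x': 60, 'y': 23}}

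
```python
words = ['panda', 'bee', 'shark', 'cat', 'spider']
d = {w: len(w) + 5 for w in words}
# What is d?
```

{'panda': 10, 'bee': 8, 'shark': 10, 'cat': 8, 'spider': 11}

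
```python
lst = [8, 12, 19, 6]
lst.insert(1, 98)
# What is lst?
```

[8, 98, 12, 19, 6]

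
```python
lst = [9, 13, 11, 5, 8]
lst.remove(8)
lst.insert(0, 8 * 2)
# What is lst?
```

After line 1: lst = [9, 13, 11, 5, 8]
After line 2 (remove first 8): lst = [9, 13, 11, 5]
After line 3 (insert 16 at index 0): lst = [16, 9, 13, 11, 5]

[16, 9, 13, 11, 5]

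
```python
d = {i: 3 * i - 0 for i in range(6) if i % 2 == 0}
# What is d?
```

{0: 0, 2: 6, 4: 12}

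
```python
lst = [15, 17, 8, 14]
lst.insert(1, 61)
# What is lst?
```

[15, 61, 17, 8, 14]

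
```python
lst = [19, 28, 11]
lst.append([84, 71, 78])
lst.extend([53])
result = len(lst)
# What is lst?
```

After line 1: lst = [19, 28, 11]
After line 2 (append adds [84, 71, 78] as single element): lst = [19, 28, 11, [84, 71, 78]]
After line 3 (extend unpacks [53], adds 53): lst = [19, 28, 11, [84, 71, 78], 53]
After line 4: result = len(lst) = 5

[19, 28, 11, [84, 71, 78], 53]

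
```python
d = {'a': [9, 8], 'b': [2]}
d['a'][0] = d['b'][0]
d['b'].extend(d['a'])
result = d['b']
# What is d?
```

After line 1: d = {'a': [9, 8], 'b': [2]}
After line 2 (a[0] = b[0] = 2): d = {'a': [2, 8], 'b': [2]}
After line 3 (b.extend(a) appends [2, 8]): d = {'a': [2, 8], 'b': [2, 2, 8]}
After line 4: result = d['b'] = [2, 2, 8]

{'a': [2, 8], 'b': [2, 2, 8]}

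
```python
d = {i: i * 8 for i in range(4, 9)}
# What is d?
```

{4: 32, 5: 40, 6: 48, 7: 56, 8: 64}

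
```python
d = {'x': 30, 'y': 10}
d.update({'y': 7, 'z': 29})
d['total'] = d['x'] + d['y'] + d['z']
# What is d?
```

After line 1: d = {'x': 30, 'y': 10}
After line 2 (y overwritten, z added): d = {'x': 30, 'y': 7, 'z': 29}
After line 3 (total = 30 + 7 + 29 = 66): d = {'x': 30, 'y': 7, 'z': 29, 'total': 66}

{'x': 30, 'y': 7, 'z': 29, 'total': 66}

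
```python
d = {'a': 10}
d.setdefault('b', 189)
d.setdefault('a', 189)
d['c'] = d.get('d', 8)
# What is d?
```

After line 1: d = {'a': 10}
After line 2 (setdefault adds 'b'=189): d = {'a': 10, 'b': 189}
After line 3 (setdefault 'a' no-op, already exists): d = {'a': 10, 'b': 189}
After line 4 (get('d', 8) returns default since 'd' not in d): d = {'a': 10, 'b': 189, 'c': 8}

{'a': 10, 'b': 189, 'c': 8}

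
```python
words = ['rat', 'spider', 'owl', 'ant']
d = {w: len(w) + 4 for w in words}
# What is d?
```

{'rat': 7, 'spider': 10, 'owl': 7, 'ant': 7}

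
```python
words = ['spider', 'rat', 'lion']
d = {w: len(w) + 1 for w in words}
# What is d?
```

{'spider': 7, 'rat': 4, 'lion': 5}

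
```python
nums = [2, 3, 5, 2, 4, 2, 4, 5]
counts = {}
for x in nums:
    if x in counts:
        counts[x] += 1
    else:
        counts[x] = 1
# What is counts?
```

Initial: counts = {}, nums = [2, 3, 5, 2, 4, 2, 4, 5]
See 2: counts = {2: 1}
See 3: counts = {2: 1, 3: 1}
See 5: counts = {2: 1, 3: 1, 5: 1}
See 2: counts = {2: 2, 3: 1, 5: 1}
See 4: counts = {2: 2, 3: 1, 5: 1, 4: 1}
See 2: counts = {2: 3, 3: 1, 5: 1, 4: 1}
See 4: counts = {2: 3, 3: 1, 5: 1, 4: 2}
See 5: counts = {2: 3, 3: 1, 5: 2, 4: 2}

{2: 3, 3: 1, 5: 2, 4: 2}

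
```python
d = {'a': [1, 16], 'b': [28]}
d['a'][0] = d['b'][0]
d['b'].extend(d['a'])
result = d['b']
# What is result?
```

After line 1: d = {'a': [1, 16], 'b': [28]}
After line 2 (a[0] = b[0] = 28): d = {'a': [28, 16], 'b': [28]}
After line 3 (b.extend(a) appends [28, 16]): d = {'a': [28, 16], 'b': [28, 28, 16]}
After line 4: result = d['b'] = [28, 28, 16]

[28, 28, 16]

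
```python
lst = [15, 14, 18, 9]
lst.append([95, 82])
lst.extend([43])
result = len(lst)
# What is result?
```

After line 1: lst = [15, 14, 18, 9]
After line 2 (append adds [95, 82] as single element): lst = [15, 14, 18, 9, [95, 82]]
After line 3 (extend unpacks [43], adds 43): lst = [15, 14, 18, 9, [95, 82], 43]
After line 4: result = len(lst) = 6

6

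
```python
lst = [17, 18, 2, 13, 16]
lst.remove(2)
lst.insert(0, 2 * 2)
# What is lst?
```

After line 1: lst = [17, 18, 2, 13, 16]
After line 2 (remove first 2): lst = [17, 18, 13, 16]
After line 3 (insert 4 at index 0): lst = [4, 17, 18, 13, 16]

[4, 17, 18, 13, 16]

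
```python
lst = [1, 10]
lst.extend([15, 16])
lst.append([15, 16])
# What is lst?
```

After line 1: lst = [1, 10]
After line 2 (extend unpacks [15, 16]): lst = [1, 10, 15, 16]
After line 3 (append adds [15, 16] as single element): lst = [1, 10, 15, 16, [15, 16]]

[1, 10, 15, 16, [15, 16]]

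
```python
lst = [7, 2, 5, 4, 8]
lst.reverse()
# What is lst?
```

[8, 4, 5, 2, 7]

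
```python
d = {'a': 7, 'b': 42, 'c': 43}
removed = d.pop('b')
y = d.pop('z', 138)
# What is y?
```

After line 1: d = {'a': 7, 'b': 42, 'c': 43}
After line 2 (pop 'b' returns 42): d = {'a': 7, 'c': 43}, removed = 42
After line 3 (pop 'z' missing, returns default 138): d = {'a': 7, 'c': 43}, y = 138

138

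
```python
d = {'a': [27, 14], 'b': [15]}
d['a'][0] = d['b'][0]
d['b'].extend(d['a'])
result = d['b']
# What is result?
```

After line 1: d = {'a': [27, 14], 'b': [15]}
After line 2 (a[0] = b[0] = 15): d = {'a': [15, 14], 'b': [15]}
After line 3 (b.extend(a) appends [15, 14]): d = {'a': [15, 14], 'b': [15, 15, 14]}
After line 4: result = d['b'] = [15, 15, 14]

[15, 15, 14]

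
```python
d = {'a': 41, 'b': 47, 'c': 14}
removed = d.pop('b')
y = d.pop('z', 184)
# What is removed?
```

After line 1: d = {'a': 41, 'b': 47, 'c': 14}
After line 2 (pop 'b' returns 47): d = {'a': 41, 'c': 14}, removed = 47
After line 3 (pop 'z' missing, returns default 184): d = {'a': 41, 'c': 14}, y = 184

47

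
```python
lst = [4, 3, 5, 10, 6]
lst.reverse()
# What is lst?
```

[6, 10, 5, 3, 4]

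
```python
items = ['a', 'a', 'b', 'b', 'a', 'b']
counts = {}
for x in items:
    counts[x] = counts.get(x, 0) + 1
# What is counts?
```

Initial: counts = {}, items = ['a', 'a', 'b', 'b', 'a', 'b']
See 'a': counts = {'a': 1}
See 'a': counts = {'a': 2}
See 'b': counts = {'a': 2, 'b': 1}
See 'b': counts = {'a': 2, 'b': 2}
See 'a': counts = {'a': 3, 'b': 2}
See 'b': counts = {'a': 3, 'b': 3}

{'a': 3, 'b': 3}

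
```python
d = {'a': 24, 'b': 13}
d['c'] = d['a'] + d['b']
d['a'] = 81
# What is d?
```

After line 1: d = {'a': 24, 'b': 13}
After line 2 (d['c'] = 24 + 13): d = {'a': 24, 'b': 13, 'c': 37}
After line 3: d = {'a': 81, 'b': 13, 'c': 37}

{'a': 81, 'b': 13, 'c': 37}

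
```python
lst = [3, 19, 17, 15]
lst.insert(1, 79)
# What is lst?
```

[3, 79, 19, 17, 15]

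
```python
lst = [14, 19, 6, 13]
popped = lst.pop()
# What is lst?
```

[14, 19, 6]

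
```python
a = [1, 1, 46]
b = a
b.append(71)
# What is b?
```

After line 1: a = [1, 1, 46]
After line 2 (b = a is an alias, same object): a = [1, 1, 46], b = [1, 1, 46]
After line 3 (b.append mutates the shared list): a = [1, 1, 46, 71], b = [1, 1, 46, 71]

[1, 1, 46, 71]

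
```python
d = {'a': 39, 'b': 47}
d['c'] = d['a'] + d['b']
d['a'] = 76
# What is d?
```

After line 1: d = {'a': 39, 'b': 47}
After line 2 (d['c'] = 39 + 47): d = {'a': 39, 'b': 47, 'c': 86}
After line 3: d = {'a': 76, 'b': 47, 'c': 86}

{'a': 76, 'b': 47, 'c': 86}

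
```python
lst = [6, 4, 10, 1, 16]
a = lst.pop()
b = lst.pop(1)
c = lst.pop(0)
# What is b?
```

After line 1: lst = [6, 4, 10, 1, 16]
After line 2 (pop() -> a = 16): lst = [6, 4, 10, 1]
After line 3 (pop(1) -> b = 4): lst = [6, 10, 1]
After line 4 (pop(0) -> c = 6): lst = [10, 1]

4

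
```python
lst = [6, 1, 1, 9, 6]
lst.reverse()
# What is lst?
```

[6, 9, 1, 1, 6]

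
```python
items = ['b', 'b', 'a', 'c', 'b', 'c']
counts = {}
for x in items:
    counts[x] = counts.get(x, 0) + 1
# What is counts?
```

Initial: counts = {}, items = ['b', 'b', 'a', 'c', 'b', 'c']
See 'b': counts = {'b': 1}
See 'b': counts = {'b': 2}
See 'a': counts = {'b': 2, 'a': 1}
See 'c': counts = {'b': 2, 'a': 1, 'c': 1}
See 'b': counts = {'b': 3, 'a': 1, 'c': 1}
See 'c': counts = {'b': 3, 'a': 1, 'c': 2}

{'b': 3, 'a': 1, 'c': 2}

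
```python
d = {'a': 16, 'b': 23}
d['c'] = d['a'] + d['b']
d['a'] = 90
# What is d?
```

After line 1: d = {'a': 16, 'b': 23}
After line 2 (d['c'] = 16 + 23): d = {'a': 16, 'b': 23, 'c': 39}
After line 3: d = {'a': 90, 'b': 23, 'c': 39}

{'a': 90, 'b': 23, 'c': 39}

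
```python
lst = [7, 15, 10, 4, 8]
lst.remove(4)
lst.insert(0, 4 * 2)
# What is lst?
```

After line 1: lst = [7, 15, 10, 4, 8]
After line 2 (remove first 4): lst = [7, 15, 10, 8]
After line 3 (insert 8 at index 0): lst = [8, 7, 15, 10, 8]

[8, 7, 15, 10, 8]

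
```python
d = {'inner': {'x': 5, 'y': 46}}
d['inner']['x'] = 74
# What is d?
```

After line 1: d = {'inner': {'x': 5, 'y': 46}}
After line 2 (inner x overwritten): d = {'inner': {'x': 74, 'y': 46}}

{'inner': {'x': 74, 'y': 46}}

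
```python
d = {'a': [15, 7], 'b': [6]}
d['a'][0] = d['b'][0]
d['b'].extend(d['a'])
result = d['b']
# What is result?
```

After line 1: d = {'a': [15, 7], 'b': [6]}
After line 2 (a[0] = b[0] = 6): d = {'a': [6, 7], 'b': [6]}
After line 3 (b.extend(a) appends [6, 7]): d = {'a': [6, 7], 'b': [6, 6, 7]}
After line 4: result = d['b'] = [6, 6, 7]

[6, 6, 7]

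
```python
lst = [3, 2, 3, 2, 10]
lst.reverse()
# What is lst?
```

[10, 2, 3, 2, 3]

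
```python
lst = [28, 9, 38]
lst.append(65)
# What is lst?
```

[28, 9, 38, 65]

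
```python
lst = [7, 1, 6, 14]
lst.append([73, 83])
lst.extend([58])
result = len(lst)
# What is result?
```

After line 1: lst = [7, 1, 6, 14]
After line 2 (append adds [73, 83] as single element): lst = [7, 1, 6, 14, [73, 83]]
After line 3 (extend unpacks [58], adds 58): lst = [7, 1, 6, 14, [73, 83], 58]
After line 4: result = len(lst) = 6

6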